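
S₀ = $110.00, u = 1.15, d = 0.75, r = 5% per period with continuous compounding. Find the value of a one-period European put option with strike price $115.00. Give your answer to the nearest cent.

$7.63

Risk-neutral probability p = (e^0.05 − 0.75)/(1.15 − 0.75) = 0.3013/0.4000 = 0.7532
Terminal stock prices: S_u = 126.5, S_d = 82.5
Terminal payoffs (K − S): max(-11.5, 0) = 0, max(32.5, 0) = 32.5
Node 0 (S = 110): V_0 = e^(−0.05)·[0.7532·0.0000 + 0.2468·32.5000] = 7.6305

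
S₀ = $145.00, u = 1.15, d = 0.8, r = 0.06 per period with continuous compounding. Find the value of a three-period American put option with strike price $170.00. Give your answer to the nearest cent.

Risk-neutral probability p = (e^0.06 − 0.8)/(1.15 − 0.8) = 0.2618/0.3500 = 0.7481
Terminal stock prices: S_uuu = 220.5, S_uud = 153.4, S_udd = 106.7, S_ddd = 74.24
Terminal payoffs (K − S): max(-50.53, 0) = 0, max(16.59, 0) = 16.59, max(63.28, 0) = 63.28, max(95.76, 0) = 95.76
Node uu (S = 191.8): continuation = e^(−0.06)·[0.7481·0.0000 + 0.2519·16.5900] = 3.9356; exercise value = 0.0000 ≤ continuation, so V_uu = 3.9356
Node ud (S = 133.4): continuation = e^(−0.06)·[0.7481·16.5900 + 0.2519·63.2800] = 26.7000; exercise value = 36.6000 > continuation, so V_ud = 36.6000 (exercise)
Node dd (S = 92.8): continuation = e^(−0.06)·[0.7481·63.2800 + 0.2519·95.7600] = 67.3000; exercise value = 77.2000 > continuation, so V_dd = 77.2000 (exercise)
Node u (S = 166.8): continuation = e^(−0.06)·[0.7481·3.9356 + 0.2519·36.6000] = 11.4553; exercise value = 3.2500 ≤ continuation, so V_u = 11.4553
Node d (S = 116): continuation = e^(−0.06)·[0.7481·36.6000 + 0.2519·77.2000] = 44.1000; exercise value = 54.0000 > continuation, so V_d = 54.0000 (exercise)
Node 0 (S = 145): continuation = e^(−0.06)·[0.7481·11.4553 + 0.2519·54.0000] = 20.8809; exercise value = 25.0000 > continuation, so V_0 = 25.0000 (exercise)

$25.00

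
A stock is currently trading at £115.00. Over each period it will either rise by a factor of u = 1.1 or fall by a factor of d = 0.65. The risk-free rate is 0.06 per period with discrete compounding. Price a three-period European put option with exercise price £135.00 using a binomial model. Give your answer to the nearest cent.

Risk-neutral probability p = (1 + 0.06 − 0.65)/(1.1 − 0.65) = 0.4100/0.4500 = 0.9111
Terminal stock prices: S_uuu = 153.1, S_uud = 90.45, S_udd = 53.45, S_ddd = 31.58
Terminal payoffs (K − S): max(-18.07, 0) = 0, max(44.55, 0) = 44.55, max(81.55, 0) = 81.55, max(103.4, 0) = 103.4
Node uu (S = 139.2): V_uu = 1/1.06·[0.9111·0.0000 + 0.0889·44.5525] = 3.7361
Node ud (S = 82.23): V_ud = 1/1.06·[0.9111·44.5525 + 0.0889·81.5537] = 45.1335
Node dd (S = 48.59): V_dd = 1/1.06·[0.9111·81.5537 + 0.0889·103.4181] = 78.7710
Node u (S = 126.5): V_u = 1/1.06·[0.9111·3.7361 + 0.0889·45.1335] = 6.9961
Node d (S = 74.75): V_d = 1/1.06·[0.9111·45.1335 + 0.0889·78.7710] = 45.3995
Node 0 (S = 115): V_0 = 1/1.06·[0.9111·6.9961 + 0.0889·45.3995] = 9.8205

£9.82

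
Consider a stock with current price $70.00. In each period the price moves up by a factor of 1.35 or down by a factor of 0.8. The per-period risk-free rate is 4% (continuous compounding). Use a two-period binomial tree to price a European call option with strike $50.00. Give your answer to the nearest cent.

$25.36

Risk-neutral probability p = (e^0.04 − 0.8)/(1.35 − 0.8) = 0.2408/0.5500 = 0.4378
Terminal stock prices: S_uu = 127.6, S_ud = 75.6, S_dd = 44.8
Terminal payoffs (S − K): max(77.58, 0) = 77.58, max(25.6, 0) = 25.6, max(-5.2, 0) = 0
Node u (S = 94.5): V_u = e^(−0.04)·[0.4378·77.5750 + 0.5622·25.6000] = 46.4605
Node d (S = 56): V_d = e^(−0.04)·[0.4378·25.6000 + 0.5622·0.0000] = 10.7691
Node 0 (S = 70): V_0 = e^(−0.04)·[0.4378·46.4605 + 0.5622·10.7691] = 25.3612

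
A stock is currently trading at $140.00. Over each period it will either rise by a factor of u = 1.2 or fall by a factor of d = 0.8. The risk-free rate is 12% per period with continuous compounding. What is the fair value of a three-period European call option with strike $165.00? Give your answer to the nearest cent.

$29.45

Risk-neutral probability p = (e^0.12 − 0.8)/(1.2 − 0.8) = 0.3275/0.4000 = 0.8187
Terminal stock prices: S_uuu = 241.9, S_uud = 161.3, S_udd = 107.5, S_ddd = 71.68
Terminal payoffs (S − K): max(76.92, 0) = 76.92, max(-3.72, 0) = 0, max(-57.48, 0) = 0, max(-93.32, 0) = 0
Node uu (S = 201.6): V_uu = e^(−0.12)·[0.8187·76.9200 + 0.1813·0.0000] = 55.8562
Node ud (S = 134.4): V_ud = e^(−0.12)·[0.8187·0.0000 + 0.1813·0.0000] = 0.0000
Node dd (S = 89.6): V_dd = e^(−0.12)·[0.8187·0.0000 + 0.1813·0.0000] = 0.0000
Node u (S = 168): V_u = e^(−0.12)·[0.8187·55.8562 + 0.1813·0.0000] = 40.5605
Node d (S = 112): V_d = e^(−0.12)·[0.8187·0.0000 + 0.1813·0.0000] = 0.0000
Node 0 (S = 140): V_0 = e^(−0.12)·[0.8187·40.5605 + 0.1813·0.0000] = 29.4533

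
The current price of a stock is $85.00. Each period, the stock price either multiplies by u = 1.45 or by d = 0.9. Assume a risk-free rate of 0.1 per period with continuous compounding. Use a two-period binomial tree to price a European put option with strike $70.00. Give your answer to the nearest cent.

$0.37

Risk-neutral probability p = (e^0.1 − 0.9)/(1.45 − 0.9) = 0.2052/0.5500 = 0.3730
Terminal stock prices: S_uu = 178.7, S_ud = 110.9, S_dd = 68.85
Terminal payoffs (K − S): max(-108.7, 0) = 0, max(-40.92, 0) = 0, max(1.15, 0) = 1.15
Node u (S = 123.2): V_u = e^(−0.1)·[0.3730·0.0000 + 0.6270·0.0000] = 0.0000
Node d (S = 76.5): V_d = e^(−0.1)·[0.3730·0.0000 + 0.6270·1.1500] = 0.6524
Node 0 (S = 85): V_0 = e^(−0.1)·[0.3730·0.0000 + 0.6270·0.6524] = 0.3701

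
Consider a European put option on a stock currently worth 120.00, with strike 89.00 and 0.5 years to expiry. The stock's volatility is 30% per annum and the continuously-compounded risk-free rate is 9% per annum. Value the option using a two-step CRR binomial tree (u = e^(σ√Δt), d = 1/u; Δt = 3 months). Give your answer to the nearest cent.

CRR parameters: u = e^(σ√Δt) = e^(0.3·√0.25) = 1.1618, d = 1/u = 0.8607
Per-period rate: rΔt = 0.09·0.25 = 0.0225, so R = e^0.0225 = 1.0228
Risk-neutral probability p = (e^0.0225 − 0.8607)/(1.1618 − 0.8607) = 0.1620/0.3011 = 0.5381
Terminal stock prices: S_uu = 162, S_ud = 120, S_dd = 88.9
Terminal payoffs (K − S): max(-72.98, 0) = 0, max(-31, 0) = 0, max(0.1018, 0) = 0.1018
Node u (S = 139.4): V_u = e^(−0.0225)·[0.5381·0.0000 + 0.4619·0.0000] = 0.0000
Node d (S = 103.3): V_d = e^(−0.0225)·[0.5381·0.0000 + 0.4619·0.1018] = 0.0460
Node 0 (S = 120): V_0 = e^(−0.0225)·[0.5381·0.0000 + 0.4619·0.0460] = 0.0208

0.02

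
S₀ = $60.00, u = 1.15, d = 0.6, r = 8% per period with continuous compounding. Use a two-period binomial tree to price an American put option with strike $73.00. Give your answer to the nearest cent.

Risk-neutral probability p = (e^0.08 − 0.6)/(1.15 − 0.6) = 0.4833/0.5500 = 0.8787
Terminal stock prices: S_uu = 79.35, S_ud = 41.4, S_dd = 21.6
Terminal payoffs (K − S): max(-6.35, 0) = 0, max(31.6, 0) = 31.6, max(51.4, 0) = 51.4
Node u (S = 69): continuation = e^(−0.08)·[0.8787·0.0000 + 0.1213·31.6000] = 3.5383; exercise value = 4.0000 > continuation, so V_u = 4.0000 (exercise)
Node d (S = 36): continuation = e^(−0.08)·[0.8787·31.6000 + 0.1213·51.4000] = 31.3875; exercise value = 37.0000 > continuation, so V_d = 37.0000 (exercise)
Node 0 (S = 60): continuation = e^(−0.08)·[0.8787·4.0000 + 0.1213·37.0000] = 7.3875; exercise value = 13.0000 > continuation, so V_0 = 13.0000 (exercise)

$13.00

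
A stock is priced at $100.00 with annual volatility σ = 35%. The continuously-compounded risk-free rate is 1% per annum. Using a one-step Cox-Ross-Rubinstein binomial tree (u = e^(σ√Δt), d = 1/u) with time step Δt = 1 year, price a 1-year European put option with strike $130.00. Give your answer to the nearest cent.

$33.75

CRR parameters: u = e^(σ√Δt) = e^(0.35·√1) = 1.4191, d = 1/u = 0.7047
Per-period rate: rΔt = 0.01·1 = 0.01, so R = e^0.01 = 1.0101
Risk-neutral probability p = (e^0.01 − 0.7047)/(1.4191 − 0.7047) = 0.3054/0.7144 = 0.4275
Terminal stock prices: S_u = 141.9, S_d = 70.47
Terminal payoffs (K − S): max(-11.91, 0) = 0, max(59.53, 0) = 59.53
Node 0 (S = 100): V_0 = e^(−0.01)·[0.4275·0.0000 + 0.5725·59.5312] = 33.7454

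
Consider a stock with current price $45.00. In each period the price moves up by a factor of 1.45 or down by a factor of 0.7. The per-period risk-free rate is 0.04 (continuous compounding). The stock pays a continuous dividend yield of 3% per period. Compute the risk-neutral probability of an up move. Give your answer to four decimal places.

Per-period risk-free factor R = e^0.04 = 1.0408; dividend-adjusted growth = e^(0.04−0.03) = 1.0101.
Risk-neutral probability p = (1.0101 − 0.7)/(1.45 − 0.7) = 0.3101/0.7500 = 0.4134

p = 0.4134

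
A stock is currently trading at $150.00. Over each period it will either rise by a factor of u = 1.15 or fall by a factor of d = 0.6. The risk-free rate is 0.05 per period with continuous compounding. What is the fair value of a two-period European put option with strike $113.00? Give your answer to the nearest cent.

$4.25

Risk-neutral probability p = (e^0.05 − 0.6)/(1.15 − 0.6) = 0.4513/0.5500 = 0.8205
Terminal stock prices: S_uu = 198.4, S_ud = 103.5, S_dd = 54
Terminal payoffs (K − S): max(-85.37, 0) = 0, max(9.5, 0) = 9.5, max(59, 0) = 59
Node u (S = 172.5): V_u = e^(−0.05)·[0.8205·0.0000 + 0.1795·9.5000] = 1.6221
Node d (S = 90): V_d = e^(−0.05)·[0.8205·9.5000 + 0.1795·59.0000] = 17.4889
Node 0 (S = 150): V_0 = e^(−0.05)·[0.8205·1.6221 + 0.1795·17.4889] = 4.2523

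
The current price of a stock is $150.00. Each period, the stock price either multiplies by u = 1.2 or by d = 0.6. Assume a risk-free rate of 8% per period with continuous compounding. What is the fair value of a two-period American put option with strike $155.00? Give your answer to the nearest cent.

Risk-neutral probability p = (e^0.08 − 0.6)/(1.2 − 0.6) = 0.4833/0.6000 = 0.8055
Terminal stock prices: S_uu = 216, S_ud = 108, S_dd = 54
Terminal payoffs (K − S): max(-61, 0) = 0, max(47, 0) = 47, max(101, 0) = 101
Node u (S = 180): continuation = e^(−0.08)·[0.8055·0.0000 + 0.1945·47.0000] = 8.4396; exercise value = 0.0000 ≤ continuation, so V_u = 8.4396
Node d (S = 90): continuation = e^(−0.08)·[0.8055·47.0000 + 0.1945·101.0000] = 53.0830; exercise value = 65.0000 > continuation, so V_d = 65.0000 (exercise)
Node 0 (S = 150): continuation = e^(−0.08)·[0.8055·8.4396 + 0.1945·65.0000] = 17.9471; exercise value = 5.0000 ≤ continuation, so V_0 = 17.9471

$17.95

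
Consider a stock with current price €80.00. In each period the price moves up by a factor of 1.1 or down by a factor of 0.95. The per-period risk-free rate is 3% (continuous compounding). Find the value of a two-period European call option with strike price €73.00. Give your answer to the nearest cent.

Risk-neutral probability p = (e^0.03 − 0.95)/(1.1 − 0.95) = 0.0805/0.1500 = 0.5364
Terminal stock prices: S_uu = 96.8, S_ud = 83.6, S_dd = 72.2
Terminal payoffs (S − K): max(23.8, 0) = 23.8, max(10.6, 0) = 10.6, max(-0.8, 0) = 0
Node u (S = 88): V_u = e^(−0.03)·[0.5364·23.8000 + 0.4636·10.6000] = 17.1575
Node d (S = 76): V_d = e^(−0.03)·[0.5364·10.6000 + 0.4636·0.0000] = 5.5174
Node 0 (S = 80): V_0 = e^(−0.03)·[0.5364·17.1575 + 0.4636·5.5174] = 11.4131

€11.41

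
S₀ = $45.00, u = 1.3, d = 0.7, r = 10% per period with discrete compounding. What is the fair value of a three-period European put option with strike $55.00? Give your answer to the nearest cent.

Risk-neutral probability p = (1 + 0.1 − 0.7)/(1.3 − 0.7) = 0.4000/0.6000 = 0.6667
Terminal stock prices: S_uuu = 98.87, S_uud = 53.24, S_udd = 28.66, S_ddd = 15.43
Terminal payoffs (K − S): max(-43.87, 0) = 0, max(1.765, 0) = 1.765, max(26.34, 0) = 26.34, max(39.57, 0) = 39.57
Node uu (S = 76.05): V_uu = 1/1.1·[0.6667·0.0000 + 0.3333·1.7650] = 0.5348
Node ud (S = 40.95): V_ud = 1/1.1·[0.6667·1.7650 + 0.3333·26.3350] = 9.0500
Node dd (S = 22.05): V_dd = 1/1.1·[0.6667·26.3350 + 0.3333·39.5650] = 27.9500
Node u (S = 58.5): V_u = 1/1.1·[0.6667·0.5348 + 0.3333·9.0500] = 3.0666
Node d (S = 31.5): V_d = 1/1.1·[0.6667·9.0500 + 0.3333·27.9500] = 13.9545
Node 0 (S = 45): V_0 = 1/1.1·[0.6667·3.0666 + 0.3333·13.9545] = 6.0872

$6.09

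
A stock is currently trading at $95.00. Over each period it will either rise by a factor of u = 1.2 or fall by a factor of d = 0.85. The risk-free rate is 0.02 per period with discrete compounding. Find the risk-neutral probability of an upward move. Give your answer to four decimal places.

Risk-neutral probability p = (1 + 0.02 − 0.85)/(1.2 − 0.85) = 0.1700/0.3500 = 0.4857

p = 0.4857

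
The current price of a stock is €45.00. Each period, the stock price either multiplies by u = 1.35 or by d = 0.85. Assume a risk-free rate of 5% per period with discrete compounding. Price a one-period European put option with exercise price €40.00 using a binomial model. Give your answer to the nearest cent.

€1.00

Risk-neutral probability p = (1 + 0.05 − 0.85)/(1.35 − 0.85) = 0.2000/0.5000 = 0.4000
Terminal stock prices: S_u = 60.75, S_d = 38.25
Terminal payoffs (K − S): max(-20.75, 0) = 0, max(1.75, 0) = 1.75
Node 0 (S = 45): V_0 = 1/1.05·[0.4000·0.0000 + 0.6000·1.7500] = 1.0000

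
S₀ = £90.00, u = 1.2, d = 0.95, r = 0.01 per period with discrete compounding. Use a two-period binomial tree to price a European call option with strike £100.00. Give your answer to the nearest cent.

Risk-neutral probability p = (1 + 0.01 − 0.95)/(1.2 − 0.95) = 0.0600/0.2500 = 0.2400
Terminal stock prices: S_uu = 129.6, S_ud = 102.6, S_dd = 81.22
Terminal payoffs (S − K): max(29.6, 0) = 29.6, max(2.6, 0) = 2.6, max(-18.78, 0) = 0
Node u (S = 108): V_u = 1/1.01·[0.2400·29.6000 + 0.7600·2.6000] = 8.9901
Node d (S = 85.5): V_d = 1/1.01·[0.2400·2.6000 + 0.7600·0.0000] = 0.6178
Node 0 (S = 90): V_0 = 1/1.01·[0.2400·8.9901 + 0.7600·0.6178] = 2.6012

£2.60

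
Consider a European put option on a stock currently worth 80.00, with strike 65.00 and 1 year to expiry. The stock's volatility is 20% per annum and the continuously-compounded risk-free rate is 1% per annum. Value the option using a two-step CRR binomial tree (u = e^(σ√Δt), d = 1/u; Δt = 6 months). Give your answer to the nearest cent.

CRR parameters: u = e^(σ√Δt) = e^(0.2·√0.5) = 1.1519, d = 1/u = 0.8681
Per-period rate: rΔt = 0.01·0.5 = 0.005, so R = e^0.005 = 1.0050
Risk-neutral probability p = (e^0.005 − 0.8681)/(1.1519 − 0.8681) = 0.1369/0.2838 = 0.4824
Terminal stock prices: S_uu = 106.2, S_ud = 80, S_dd = 60.29
Terminal payoffs (K − S): max(-41.15, 0) = 0, max(-15, 0) = 0, max(4.709, 0) = 4.709
Node u (S = 92.15): V_u = e^(−0.005)·[0.4824·0.0000 + 0.5176·0.0000] = 0.0000
Node d (S = 69.45): V_d = e^(−0.005)·[0.4824·0.0000 + 0.5176·4.7089] = 2.4253
Node 0 (S = 80): V_0 = e^(−0.005)·[0.4824·0.0000 + 0.5176·2.4253] = 1.2492

1.25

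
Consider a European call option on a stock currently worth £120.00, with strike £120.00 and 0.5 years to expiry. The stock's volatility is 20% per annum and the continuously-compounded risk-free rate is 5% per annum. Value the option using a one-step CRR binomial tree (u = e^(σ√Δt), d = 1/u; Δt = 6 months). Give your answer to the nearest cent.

£9.85

CRR parameters: u = e^(σ√Δt) = e^(0.2·√0.5) = 1.1519, d = 1/u = 0.8681
Per-period rate: rΔt = 0.05·0.5 = 0.025, so R = e^0.025 = 1.0253
Risk-neutral probability p = (e^0.025 − 0.8681)/(1.1519 − 0.8681) = 0.1572/0.2838 = 0.5539
Terminal stock prices: S_u = 138.2, S_d = 104.2
Terminal payoffs (S − K): max(18.23, 0) = 18.23, max(-15.83, 0) = 0
Node 0 (S = 120): V_0 = e^(−0.025)·[0.5539·18.2292 + 0.4461·0.0000] = 9.8480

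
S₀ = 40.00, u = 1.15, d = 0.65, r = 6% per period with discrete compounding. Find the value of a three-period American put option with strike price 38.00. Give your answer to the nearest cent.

3.47

Risk-neutral probability p = (1 + 0.06 − 0.65)/(1.15 − 0.65) = 0.4100/0.5000 = 0.8200
Terminal stock prices: S_uuu = 60.83, S_uud = 34.38, S_udd = 19.44, S_ddd = 10.98
Terminal payoffs (K − S): max(-22.83, 0) = 0, max(3.615, 0) = 3.615, max(18.56, 0) = 18.56, max(27.02, 0) = 27.02
Node uu (S = 52.9): continuation = 1/1.06·[0.8200·0.0000 + 0.1800·3.6150] = 0.6139; exercise value = 0.0000 ≤ continuation, so V_uu = 0.6139
Node ud (S = 29.9): continuation = 1/1.06·[0.8200·3.6150 + 0.1800·18.5650] = 5.9491; exercise value = 8.1000 > continuation, so V_ud = 8.1000 (exercise)
Node dd (S = 16.9): continuation = 1/1.06·[0.8200·18.5650 + 0.1800·27.0150] = 18.9491; exercise value = 21.1000 > continuation, so V_dd = 21.1000 (exercise)
Node u (S = 46): continuation = 1/1.06·[0.8200·0.6139 + 0.1800·8.1000] = 1.8504; exercise value = 0.0000 ≤ continuation, so V_u = 1.8504
Node d (S = 26): continuation = 1/1.06·[0.8200·8.1000 + 0.1800·21.1000] = 9.8491; exercise value = 12.0000 > continuation, so V_d = 12.0000 (exercise)
Node 0 (S = 40): continuation = 1/1.06·[0.8200·1.8504 + 0.1800·12.0000] = 3.4691; exercise value = 0.0000 ≤ continuation, so V_0 = 3.4691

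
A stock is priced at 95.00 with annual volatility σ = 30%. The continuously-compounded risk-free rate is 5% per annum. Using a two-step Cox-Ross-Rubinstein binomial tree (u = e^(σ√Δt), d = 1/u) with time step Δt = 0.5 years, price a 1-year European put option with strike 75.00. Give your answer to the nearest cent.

CRR parameters: u = e^(σ√Δt) = e^(0.3·√0.5) = 1.2363, d = 1/u = 0.8089
Per-period rate: rΔt = 0.05·0.5 = 0.025, so R = e^0.025 = 1.0253
Risk-neutral probability p = (e^0.025 − 0.8089)/(1.2363 − 0.8089) = 0.2165/0.4275 = 0.5064
Terminal stock prices: S_uu = 145.2, S_ud = 95, S_dd = 62.15
Terminal payoffs (K − S): max(-70.2, 0) = 0, max(-20, 0) = 0, max(12.85, 0) = 12.85
Node u (S = 117.4): V_u = e^(−0.025)·[0.5064·0.0000 + 0.4936·0.0000] = 0.0000
Node d (S = 76.84): V_d = e^(−0.025)·[0.5064·0.0000 + 0.4936·12.8461] = 6.1845
Node 0 (S = 95): V_0 = e^(−0.025)·[0.5064·0.0000 + 0.4936·6.1845] = 2.9773

2.98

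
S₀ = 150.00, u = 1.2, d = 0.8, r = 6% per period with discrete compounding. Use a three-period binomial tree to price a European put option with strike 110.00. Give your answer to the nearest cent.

1.20

Risk-neutral probability p = (1 + 0.06 − 0.8)/(1.2 − 0.8) = 0.2600/0.4000 = 0.6500
Terminal stock prices: S_uuu = 259.2, S_uud = 172.8, S_udd = 115.2, S_ddd = 76.8
Terminal payoffs (K − S): max(-149.2, 0) = 0, max(-62.8, 0) = 0, max(-5.2, 0) = 0, max(33.2, 0) = 33.2
Node uu (S = 216): V_uu = 1/1.06·[0.6500·0.0000 + 0.3500·0.0000] = 0.0000
Node ud (S = 144): V_ud = 1/1.06·[0.6500·0.0000 + 0.3500·0.0000] = 0.0000
Node dd (S = 96): V_dd = 1/1.06·[0.6500·0.0000 + 0.3500·33.2000] = 10.9623
Node u (S = 180): V_u = 1/1.06·[0.6500·0.0000 + 0.3500·0.0000] = 0.0000
Node d (S = 120): V_d = 1/1.06·[0.6500·0.0000 + 0.3500·10.9623] = 3.6196
Node 0 (S = 150): V_0 = 1/1.06·[0.6500·0.0000 + 0.3500·3.6196] = 1.1952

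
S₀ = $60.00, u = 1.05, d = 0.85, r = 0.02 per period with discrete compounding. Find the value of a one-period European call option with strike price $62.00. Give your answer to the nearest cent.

Risk-neutral probability p = (1 + 0.02 − 0.85)/(1.05 − 0.85) = 0.1700/0.2000 = 0.8500
Terminal stock prices: S_u = 63, S_d = 51
Terminal payoffs (S − K): max(1, 0) = 1, max(-11, 0) = 0
Node 0 (S = 60): V_0 = 1/1.02·[0.8500·1.0000 + 0.1500·0.0000] = 0.8333

$0.83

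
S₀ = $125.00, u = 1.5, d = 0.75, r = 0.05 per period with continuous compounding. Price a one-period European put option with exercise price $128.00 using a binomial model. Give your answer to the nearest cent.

Risk-neutral probability p = (e^0.05 − 0.75)/(1.5 − 0.75) = 0.3013/0.7500 = 0.4017
Terminal stock prices: S_u = 187.5, S_d = 93.75
Terminal payoffs (K − S): max(-59.5, 0) = 0, max(34.25, 0) = 34.25
Node 0 (S = 125): V_0 = e^(−0.05)·[0.4017·0.0000 + 0.5983·34.2500] = 19.4925

$19.49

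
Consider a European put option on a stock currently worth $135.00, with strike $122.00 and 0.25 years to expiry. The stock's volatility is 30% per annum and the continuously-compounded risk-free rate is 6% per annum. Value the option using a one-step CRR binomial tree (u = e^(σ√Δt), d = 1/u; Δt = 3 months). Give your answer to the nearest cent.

CRR parameters: u = e^(σ√Δt) = e^(0.3·√0.25) = 1.1618, d = 1/u = 0.8607
Per-period rate: rΔt = 0.06·0.25 = 0.015, so R = e^0.015 = 1.0151
Risk-neutral probability p = (e^0.015 − 0.8607)/(1.1618 − 0.8607) = 0.1544/0.3011 = 0.5128
Terminal stock prices: S_u = 156.8, S_d = 116.2
Terminal payoffs (K − S): max(-34.85, 0) = 0, max(5.804, 0) = 5.804
Node 0 (S = 135): V_0 = e^(−0.015)·[0.5128·0.0000 + 0.4872·5.8044] = 2.7860

$2.79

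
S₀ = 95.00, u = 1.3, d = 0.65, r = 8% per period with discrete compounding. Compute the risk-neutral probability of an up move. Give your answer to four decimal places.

p = 0.6615

Risk-neutral probability p = (1 + 0.08 − 0.65)/(1.3 − 0.65) = 0.4300/0.6500 = 0.6615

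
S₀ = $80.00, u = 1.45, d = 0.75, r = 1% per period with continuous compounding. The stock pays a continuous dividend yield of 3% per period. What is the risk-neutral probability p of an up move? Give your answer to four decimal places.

p = 0.3289

Per-period risk-free factor R = e^0.01 = 1.0101; dividend-adjusted growth = e^(0.01−0.03) = 0.9802.
Risk-neutral probability p = (0.9802 − 0.75)/(1.45 − 0.75) = 0.2302/0.7000 = 0.3289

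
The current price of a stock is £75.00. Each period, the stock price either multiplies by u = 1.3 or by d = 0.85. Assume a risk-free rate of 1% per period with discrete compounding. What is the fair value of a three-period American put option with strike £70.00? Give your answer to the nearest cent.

Risk-neutral probability p = (1 + 0.01 − 0.85)/(1.3 − 0.85) = 0.1600/0.4500 = 0.3556
Terminal stock prices: S_uuu = 164.8, S_uud = 107.7, S_udd = 70.44, S_ddd = 46.06
Terminal payoffs (K − S): max(-94.78, 0) = 0, max(-37.74, 0) = 0, max(-0.4437, 0) = 0, max(23.94, 0) = 23.94
Node uu (S = 126.8): continuation = 1/1.01·[0.3556·0.0000 + 0.6444·0.0000] = 0.0000; exercise value = 0.0000 ≤ continuation, so V_uu = 0.0000
Node ud (S = 82.88): continuation = 1/1.01·[0.3556·0.0000 + 0.6444·0.0000] = 0.0000; exercise value = 0.0000 ≤ continuation, so V_ud = 0.0000
Node dd (S = 54.19): continuation = 1/1.01·[0.3556·0.0000 + 0.6444·23.9406] = 15.2756; exercise value = 15.8125 > continuation, so V_dd = 15.8125 (exercise)
Node u (S = 97.5): continuation = 1/1.01·[0.3556·0.0000 + 0.6444·0.0000] = 0.0000; exercise value = 0.0000 ≤ continuation, so V_u = 0.0000
Node d (S = 63.75): continuation = 1/1.01·[0.3556·0.0000 + 0.6444·15.8125] = 10.0894; exercise value = 6.2500 ≤ continuation, so V_d = 10.0894
Node 0 (S = 75): continuation = 1/1.01·[0.3556·0.0000 + 0.6444·10.0894] = 6.4377; exercise value = 0.0000 ≤ continuation, so V_0 = 6.4377

£6.44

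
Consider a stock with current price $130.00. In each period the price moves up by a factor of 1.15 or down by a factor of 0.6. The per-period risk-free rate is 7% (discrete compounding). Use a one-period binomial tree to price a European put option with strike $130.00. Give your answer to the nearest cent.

$7.07

Risk-neutral probability p = (1 + 0.07 − 0.6)/(1.15 − 0.6) = 0.4700/0.5500 = 0.8545
Terminal stock prices: S_u = 149.5, S_d = 78
Terminal payoffs (K − S): max(-19.5, 0) = 0, max(52, 0) = 52
Node 0 (S = 130): V_0 = 1/1.07·[0.8545·0.0000 + 0.1455·52.0000] = 7.0688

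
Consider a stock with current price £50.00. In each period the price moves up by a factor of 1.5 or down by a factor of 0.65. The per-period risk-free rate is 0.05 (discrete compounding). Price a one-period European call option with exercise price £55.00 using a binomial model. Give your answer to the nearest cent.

Risk-neutral probability p = (1 + 0.05 − 0.65)/(1.5 − 0.65) = 0.4000/0.8500 = 0.4706
Terminal stock prices: S_u = 75, S_d = 32.5
Terminal payoffs (S − K): max(20, 0) = 20, max(-22.5, 0) = 0
Node 0 (S = 50): V_0 = 1/1.05·[0.4706·20.0000 + 0.5294·0.0000] = 8.9636

£8.96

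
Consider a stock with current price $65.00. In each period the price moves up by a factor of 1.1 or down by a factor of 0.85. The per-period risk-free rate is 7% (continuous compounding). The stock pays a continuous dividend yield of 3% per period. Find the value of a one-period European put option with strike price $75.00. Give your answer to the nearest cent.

Per-period risk-free factor R = e^0.07 = 1.0725; dividend-adjusted growth = e^(0.07−0.03) = 1.0408.
Risk-neutral probability p = (1.0408 − 0.85)/(1.1 − 0.85) = 0.1908/0.2500 = 0.7632
Terminal stock prices: S_u = 71.5, S_d = 55.25
Terminal payoffs (K − S): max(3.5, 0) = 3.5, max(19.75, 0) = 19.75
Node 0 (S = 65): V_0 = e^(−0.07)·[0.7632·3.5000 + 0.2368·19.7500] = 6.8506

$6.85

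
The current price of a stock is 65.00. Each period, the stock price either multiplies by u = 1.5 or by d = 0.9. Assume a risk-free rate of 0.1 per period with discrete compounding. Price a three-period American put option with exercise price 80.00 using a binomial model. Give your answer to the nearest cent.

15.00

Risk-neutral probability p = (1 + 0.1 − 0.9)/(1.5 − 0.9) = 0.2000/0.6000 = 0.3333
Terminal stock prices: S_uuu = 219.4, S_uud = 131.6, S_udd = 78.98, S_ddd = 47.39
Terminal payoffs (K − S): max(-139.4, 0) = 0, max(-51.62, 0) = 0, max(1.025, 0) = 1.025, max(32.61, 0) = 32.61
Node uu (S = 146.2): continuation = 1/1.1·[0.3333·0.0000 + 0.6667·0.0000] = 0.0000; exercise value = 0.0000 ≤ continuation, so V_uu = 0.0000
Node ud (S = 87.75): continuation = 1/1.1·[0.3333·0.0000 + 0.6667·1.0250] = 0.6212; exercise value = 0.0000 ≤ continuation, so V_ud = 0.6212
Node dd (S = 52.65): continuation = 1/1.1·[0.3333·1.0250 + 0.6667·32.6150] = 20.0773; exercise value = 27.3500 > continuation, so V_dd = 27.3500 (exercise)
Node u (S = 97.5): continuation = 1/1.1·[0.3333·0.0000 + 0.6667·0.6212] = 0.3765; exercise value = 0.0000 ≤ continuation, so V_u = 0.3765
Node d (S = 58.5): continuation = 1/1.1·[0.3333·0.6212 + 0.6667·27.3500] = 16.7640; exercise value = 21.5000 > continuation, so V_d = 21.5000 (exercise)
Node 0 (S = 65): continuation = 1/1.1·[0.3333·0.3765 + 0.6667·21.5000] = 13.1444; exercise value = 15.0000 > continuation, so V_0 = 15.0000 (exercise)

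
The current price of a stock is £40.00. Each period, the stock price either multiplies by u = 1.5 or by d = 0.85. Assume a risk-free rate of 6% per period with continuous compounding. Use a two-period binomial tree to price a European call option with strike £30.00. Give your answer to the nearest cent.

Risk-neutral probability p = (e^0.06 − 0.85)/(1.5 − 0.85) = 0.2118/0.6500 = 0.3259
Terminal stock prices: S_uu = 90, S_ud = 51, S_dd = 28.9
Terminal payoffs (S − K): max(60, 0) = 60, max(21, 0) = 21, max(-1.1, 0) = 0
Node u (S = 60): V_u = e^(−0.06)·[0.3259·60.0000 + 0.6741·21.0000] = 31.7471
Node d (S = 34): V_d = e^(−0.06)·[0.3259·21.0000 + 0.6741·0.0000] = 6.4454
Node 0 (S = 40): V_0 = e^(−0.06)·[0.3259·31.7471 + 0.6741·6.4454] = 13.8357

£13.84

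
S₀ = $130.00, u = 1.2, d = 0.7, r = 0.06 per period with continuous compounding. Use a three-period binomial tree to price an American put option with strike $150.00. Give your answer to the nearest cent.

Risk-neutral probability p = (e^0.06 − 0.7)/(1.2 − 0.7) = 0.3618/0.5000 = 0.7237
Terminal stock prices: S_uuu = 224.6, S_uud = 131, S_udd = 76.44, S_ddd = 44.59
Terminal payoffs (K − S): max(-74.64, 0) = 0, max(18.96, 0) = 18.96, max(73.56, 0) = 73.56, max(105.4, 0) = 105.4
Node uu (S = 187.2): continuation = e^(−0.06)·[0.7237·0.0000 + 0.2763·18.9600] = 4.9341; exercise value = 0.0000 ≤ continuation, so V_uu = 4.9341
Node ud (S = 109.2): continuation = e^(−0.06)·[0.7237·18.9600 + 0.2763·73.5600] = 32.0647; exercise value = 40.8000 > continuation, so V_ud = 40.8000 (exercise)
Node dd (S = 63.7): continuation = e^(−0.06)·[0.7237·73.5600 + 0.2763·105.4100] = 77.5647; exercise value = 86.3000 > continuation, so V_dd = 86.3000 (exercise)
Node u (S = 156): continuation = e^(−0.06)·[0.7237·4.9341 + 0.2763·40.8000] = 13.9803; exercise value = 0.0000 ≤ continuation, so V_u = 13.9803
Node d (S = 91): continuation = e^(−0.06)·[0.7237·40.8000 + 0.2763·86.3000] = 50.2647; exercise value = 59.0000 > continuation, so V_d = 59.0000 (exercise)
Node 0 (S = 130): continuation = e^(−0.06)·[0.7237·13.9803 + 0.2763·59.0000] = 24.8818; exercise value = 20.0000 ≤ continuation, so V_0 = 24.8818

$24.88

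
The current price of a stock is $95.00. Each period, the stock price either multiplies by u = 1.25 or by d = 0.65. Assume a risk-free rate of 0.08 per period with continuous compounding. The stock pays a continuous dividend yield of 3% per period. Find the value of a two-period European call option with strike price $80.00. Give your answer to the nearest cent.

$26.08

Per-period risk-free factor R = e^0.08 = 1.0833; dividend-adjusted growth = e^(0.08−0.03) = 1.0513.
Risk-neutral probability p = (1.0513 − 0.65)/(1.25 − 0.65) = 0.4013/0.6000 = 0.6688
Terminal stock prices: S_uu = 148.4, S_ud = 77.19, S_dd = 40.14
Terminal payoffs (S − K): max(68.44, 0) = 68.44, max(-2.812, 0) = 0, max(-39.86, 0) = 0
Node u (S = 118.8): V_u = e^(−0.08)·[0.6688·68.4375 + 0.3312·0.0000] = 42.2510
Node d (S = 61.75): V_d = e^(−0.08)·[0.6688·0.0000 + 0.3312·0.0000] = 0.0000
Node 0 (S = 95): V_0 = e^(−0.08)·[0.6688·42.2510 + 0.3312·0.0000] = 26.0844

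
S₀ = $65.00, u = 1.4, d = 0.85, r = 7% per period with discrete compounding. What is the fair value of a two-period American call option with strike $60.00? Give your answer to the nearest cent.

Risk-neutral probability p = (1 + 0.07 − 0.85)/(1.4 − 0.85) = 0.2200/0.5500 = 0.4000
Terminal stock prices: S_uu = 127.4, S_ud = 77.35, S_dd = 46.96
Terminal payoffs (S − K): max(67.4, 0) = 67.4, max(17.35, 0) = 17.35, max(-13.04, 0) = 0
Node u (S = 91): continuation = 1/1.07·[0.4000·67.4000 + 0.6000·17.3500] = 34.9252; exercise value = 31.0000 ≤ continuation, so V_u = 34.9252
Node d (S = 55.25): continuation = 1/1.07·[0.4000·17.3500 + 0.6000·0.0000] = 6.4860; exercise value = 0.0000 ≤ continuation, so V_d = 6.4860
Node 0 (S = 65): continuation = 1/1.07·[0.4000·34.9252 + 0.6000·6.4860] = 16.6932; exercise value = 5.0000 ≤ continuation, so V_0 = 16.6932

$16.69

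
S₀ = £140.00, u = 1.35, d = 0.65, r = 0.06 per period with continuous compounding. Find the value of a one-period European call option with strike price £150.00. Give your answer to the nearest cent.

£21.61

Risk-neutral probability p = (e^0.06 − 0.65)/(1.35 − 0.65) = 0.4118/0.7000 = 0.5883
Terminal stock prices: S_u = 189, S_d = 91
Terminal payoffs (S − K): max(39, 0) = 39, max(-59, 0) = 0
Node 0 (S = 140): V_0 = e^(−0.06)·[0.5883·39.0000 + 0.4117·0.0000] = 21.6090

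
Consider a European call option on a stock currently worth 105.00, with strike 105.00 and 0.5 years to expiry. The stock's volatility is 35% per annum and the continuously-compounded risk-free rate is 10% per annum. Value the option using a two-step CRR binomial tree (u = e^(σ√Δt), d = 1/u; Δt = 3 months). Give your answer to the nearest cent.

11.68

CRR parameters: u = e^(σ√Δt) = e^(0.35·√0.25) = 1.1912, d = 1/u = 0.8395
Per-period rate: rΔt = 0.1·0.25 = 0.025, so R = e^0.025 = 1.0253
Risk-neutral probability p = (e^0.025 − 0.8395)/(1.1912 − 0.8395) = 0.1859/0.3518 = 0.5283
Terminal stock prices: S_uu = 149, S_ud = 105, S_dd = 73.99
Terminal payoffs (S − K): max(44, 0) = 44, max(0, 0) = 0, max(-31.01, 0) = 0
Node u (S = 125.1): V_u = e^(−0.025)·[0.5283·44.0021 + 0.4717·0.0000] = 22.6733
Node d (S = 88.14): V_d = e^(−0.025)·[0.5283·0.0000 + 0.4717·0.0000] = 0.0000
Node 0 (S = 105): V_0 = e^(−0.025)·[0.5283·22.6733 + 0.4717·0.0000] = 11.6831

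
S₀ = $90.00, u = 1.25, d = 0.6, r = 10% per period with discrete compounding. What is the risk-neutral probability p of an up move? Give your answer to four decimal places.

Risk-neutral probability p = (1 + 0.1 − 0.6)/(1.25 − 0.6) = 0.5000/0.6500 = 0.7692

p = 0.7692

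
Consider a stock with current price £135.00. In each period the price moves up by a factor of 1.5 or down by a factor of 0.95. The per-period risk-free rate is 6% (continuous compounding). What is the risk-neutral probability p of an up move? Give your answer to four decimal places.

Risk-neutral probability p = (e^0.06 − 0.95)/(1.5 − 0.95) = 0.1118/0.5500 = 0.2033

p = 0.2033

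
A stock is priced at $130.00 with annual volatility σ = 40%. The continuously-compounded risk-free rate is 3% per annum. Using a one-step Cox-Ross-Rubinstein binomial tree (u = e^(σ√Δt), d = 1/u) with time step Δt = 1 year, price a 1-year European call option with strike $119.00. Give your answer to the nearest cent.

CRR parameters: u = e^(σ√Δt) = e^(0.4·√1) = 1.4918, d = 1/u = 0.6703
Per-period rate: rΔt = 0.03·1 = 0.03, so R = e^0.03 = 1.0305
Risk-neutral probability p = (e^0.03 − 0.6703)/(1.4918 − 0.6703) = 0.3601/0.8215 = 0.4384
Terminal stock prices: S_u = 193.9, S_d = 87.14
Terminal payoffs (S − K): max(74.94, 0) = 74.94, max(-31.86, 0) = 0
Node 0 (S = 130): V_0 = e^(−0.03)·[0.4384·74.9372 + 0.5616·0.0000] = 31.8804

$31.88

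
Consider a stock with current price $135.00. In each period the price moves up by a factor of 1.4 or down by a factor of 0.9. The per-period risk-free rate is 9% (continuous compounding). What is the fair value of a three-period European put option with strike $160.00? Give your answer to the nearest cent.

Risk-neutral probability p = (e^0.09 − 0.9)/(1.4 − 0.9) = 0.1942/0.5000 = 0.3883
Terminal stock prices: S_uuu = 370.4, S_uud = 238.1, S_udd = 153.1, S_ddd = 98.42
Terminal payoffs (K − S): max(-210.4, 0) = 0, max(-78.14, 0) = 0, max(6.91, 0) = 6.91, max(61.58, 0) = 61.58
Node uu (S = 264.6): V_uu = e^(−0.09)·[0.3883·0.0000 + 0.6117·0.0000] = 0.0000
Node ud (S = 170.1): V_ud = e^(−0.09)·[0.3883·0.0000 + 0.6117·6.9100] = 3.8627
Node dd (S = 109.4): V_dd = e^(−0.09)·[0.3883·6.9100 + 0.6117·61.5850] = 36.8790
Node u (S = 189): V_u = e^(−0.09)·[0.3883·0.0000 + 0.6117·3.8627] = 2.1593
Node d (S = 121.5): V_d = e^(−0.09)·[0.3883·3.8627 + 0.6117·36.8790] = 21.9866
Node 0 (S = 135): V_0 = e^(−0.09)·[0.3883·2.1593 + 0.6117·21.9866] = 13.0571

$13.06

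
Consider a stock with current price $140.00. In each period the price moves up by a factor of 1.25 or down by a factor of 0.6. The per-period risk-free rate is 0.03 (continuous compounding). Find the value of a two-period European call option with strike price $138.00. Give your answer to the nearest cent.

$33.35

Risk-neutral probability p = (e^0.03 − 0.6)/(1.25 − 0.6) = 0.4305/0.6500 = 0.6622
Terminal stock prices: S_uu = 218.8, S_ud = 105, S_dd = 50.4
Terminal payoffs (S − K): max(80.75, 0) = 80.75, max(-33, 0) = 0, max(-87.6, 0) = 0
Node u (S = 175): V_u = e^(−0.03)·[0.6622·80.7500 + 0.3378·0.0000] = 51.8953
Node d (S = 84): V_d = e^(−0.03)·[0.6622·0.0000 + 0.3378·0.0000] = 0.0000
Node 0 (S = 140): V_0 = e^(−0.03)·[0.6622·51.8953 + 0.3378·0.0000] = 33.3513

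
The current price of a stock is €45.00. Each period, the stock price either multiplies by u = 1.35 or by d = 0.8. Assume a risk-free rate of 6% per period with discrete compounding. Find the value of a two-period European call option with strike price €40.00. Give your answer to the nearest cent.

Risk-neutral probability p = (1 + 0.06 − 0.8)/(1.35 − 0.8) = 0.2600/0.5500 = 0.4727
Terminal stock prices: S_uu = 82.01, S_ud = 48.6, S_dd = 28.8
Terminal payoffs (S − K): max(42.01, 0) = 42.01, max(8.6, 0) = 8.6, max(-11.2, 0) = 0
Node u (S = 60.75): V_u = 1/1.06·[0.4727·42.0125 + 0.5273·8.6000] = 23.0142
Node d (S = 36): V_d = 1/1.06·[0.4727·8.6000 + 0.5273·0.0000] = 3.8353
Node 0 (S = 45): V_0 = 1/1.06·[0.4727·23.0142 + 0.5273·3.8353] = 12.1714

€12.17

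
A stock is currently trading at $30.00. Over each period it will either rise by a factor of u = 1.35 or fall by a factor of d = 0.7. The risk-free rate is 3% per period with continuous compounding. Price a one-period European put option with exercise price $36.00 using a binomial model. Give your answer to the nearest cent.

$7.16

Risk-neutral probability p = (e^0.03 − 0.7)/(1.35 − 0.7) = 0.3305/0.6500 = 0.5084
Terminal stock prices: S_u = 40.5, S_d = 21
Terminal payoffs (K − S): max(-4.5, 0) = 0, max(15, 0) = 15
Node 0 (S = 30): V_0 = e^(−0.03)·[0.5084·0.0000 + 0.4916·15.0000] = 7.1562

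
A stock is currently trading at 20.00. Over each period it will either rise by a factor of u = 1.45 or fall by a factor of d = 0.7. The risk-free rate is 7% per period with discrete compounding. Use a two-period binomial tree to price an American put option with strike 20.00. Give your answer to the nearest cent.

Risk-neutral probability p = (1 + 0.07 − 0.7)/(1.45 − 0.7) = 0.3700/0.7500 = 0.4933
Terminal stock prices: S_uu = 42.05, S_ud = 20.3, S_dd = 9.8
Terminal payoffs (K − S): max(-22.05, 0) = 0, max(-0.3, 0) = 0, max(10.2, 0) = 10.2
Node u (S = 29): continuation = 1/1.07·[0.4933·0.0000 + 0.5067·0.0000] = 0.0000; exercise value = 0.0000 ≤ continuation, so V_u = 0.0000
Node d (S = 14): continuation = 1/1.07·[0.4933·0.0000 + 0.5067·10.2000] = 4.8299; exercise value = 6.0000 > continuation, so V_d = 6.0000 (exercise)
Node 0 (S = 20): continuation = 1/1.07·[0.4933·0.0000 + 0.5067·6.0000] = 2.8411; exercise value = 0.0000 ≤ continuation, so V_0 = 2.8411

2.84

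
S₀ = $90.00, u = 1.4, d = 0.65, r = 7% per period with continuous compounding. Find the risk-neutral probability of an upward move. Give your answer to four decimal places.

Risk-neutral probability p = (e^0.07 − 0.65)/(1.4 − 0.65) = 0.4225/0.7500 = 0.5633

p = 0.5633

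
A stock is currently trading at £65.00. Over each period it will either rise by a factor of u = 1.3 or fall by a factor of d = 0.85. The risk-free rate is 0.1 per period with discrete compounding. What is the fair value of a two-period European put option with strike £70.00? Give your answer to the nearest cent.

£3.76

Risk-neutral probability p = (1 + 0.1 − 0.85)/(1.3 − 0.85) = 0.2500/0.4500 = 0.5556
Terminal stock prices: S_uu = 109.9, S_ud = 71.83, S_dd = 46.96
Terminal payoffs (K − S): max(-39.85, 0) = 0, max(-1.825, 0) = 0, max(23.04, 0) = 23.04
Node u (S = 84.5): V_u = 1/1.1·[0.5556·0.0000 + 0.4444·0.0000] = 0.0000
Node d (S = 55.25): V_d = 1/1.1·[0.5556·0.0000 + 0.4444·23.0375] = 9.3081
Node 0 (S = 65): V_0 = 1/1.1·[0.5556·0.0000 + 0.4444·9.3081] = 3.7608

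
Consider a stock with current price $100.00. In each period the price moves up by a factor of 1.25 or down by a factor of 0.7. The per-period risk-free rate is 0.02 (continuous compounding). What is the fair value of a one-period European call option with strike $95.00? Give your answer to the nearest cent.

Risk-neutral probability p = (e^0.02 − 0.7)/(1.25 − 0.7) = 0.3202/0.5500 = 0.5822
Terminal stock prices: S_u = 125, S_d = 70
Terminal payoffs (S − K): max(30, 0) = 30, max(-25, 0) = 0
Node 0 (S = 100): V_0 = e^(−0.02)·[0.5822·30.0000 + 0.4178·0.0000] = 17.1197

$17.12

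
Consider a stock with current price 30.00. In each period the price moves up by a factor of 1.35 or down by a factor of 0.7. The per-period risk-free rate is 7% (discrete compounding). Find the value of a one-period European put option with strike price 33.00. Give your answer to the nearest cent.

Risk-neutral probability p = (1 + 0.07 − 0.7)/(1.35 − 0.7) = 0.3700/0.6500 = 0.5692
Terminal stock prices: S_u = 40.5, S_d = 21
Terminal payoffs (K − S): max(-7.5, 0) = 0, max(12, 0) = 12
Node 0 (S = 30): V_0 = 1/1.07·[0.5692·0.0000 + 0.4308·12.0000] = 4.8311

4.83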